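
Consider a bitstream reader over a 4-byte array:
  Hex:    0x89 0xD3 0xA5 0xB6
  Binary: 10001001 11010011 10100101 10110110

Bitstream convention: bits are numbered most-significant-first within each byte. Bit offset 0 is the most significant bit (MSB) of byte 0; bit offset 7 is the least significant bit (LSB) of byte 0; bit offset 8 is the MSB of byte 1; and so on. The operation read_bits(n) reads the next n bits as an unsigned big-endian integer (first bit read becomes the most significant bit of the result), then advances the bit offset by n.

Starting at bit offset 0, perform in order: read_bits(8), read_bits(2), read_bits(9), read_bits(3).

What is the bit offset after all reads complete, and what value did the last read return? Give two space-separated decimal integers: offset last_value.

Answer: 22 1

Derivation:
Read 1: bits[0:8] width=8 -> value=137 (bin 10001001); offset now 8 = byte 1 bit 0; 24 bits remain
Read 2: bits[8:10] width=2 -> value=3 (bin 11); offset now 10 = byte 1 bit 2; 22 bits remain
Read 3: bits[10:19] width=9 -> value=157 (bin 010011101); offset now 19 = byte 2 bit 3; 13 bits remain
Read 4: bits[19:22] width=3 -> value=1 (bin 001); offset now 22 = byte 2 bit 6; 10 bits remain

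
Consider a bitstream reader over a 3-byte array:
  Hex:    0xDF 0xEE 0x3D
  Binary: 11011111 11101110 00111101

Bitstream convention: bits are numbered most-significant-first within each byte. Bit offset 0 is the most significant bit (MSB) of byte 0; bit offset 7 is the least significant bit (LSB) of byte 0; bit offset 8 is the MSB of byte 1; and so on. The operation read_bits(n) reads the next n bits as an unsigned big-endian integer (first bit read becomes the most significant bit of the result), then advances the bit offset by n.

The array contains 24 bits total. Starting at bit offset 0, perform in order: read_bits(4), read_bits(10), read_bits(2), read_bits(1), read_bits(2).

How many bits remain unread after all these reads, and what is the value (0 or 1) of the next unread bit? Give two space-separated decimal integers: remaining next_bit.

Read 1: bits[0:4] width=4 -> value=13 (bin 1101); offset now 4 = byte 0 bit 4; 20 bits remain
Read 2: bits[4:14] width=10 -> value=1019 (bin 1111111011); offset now 14 = byte 1 bit 6; 10 bits remain
Read 3: bits[14:16] width=2 -> value=2 (bin 10); offset now 16 = byte 2 bit 0; 8 bits remain
Read 4: bits[16:17] width=1 -> value=0 (bin 0); offset now 17 = byte 2 bit 1; 7 bits remain
Read 5: bits[17:19] width=2 -> value=1 (bin 01); offset now 19 = byte 2 bit 3; 5 bits remain

Answer: 5 1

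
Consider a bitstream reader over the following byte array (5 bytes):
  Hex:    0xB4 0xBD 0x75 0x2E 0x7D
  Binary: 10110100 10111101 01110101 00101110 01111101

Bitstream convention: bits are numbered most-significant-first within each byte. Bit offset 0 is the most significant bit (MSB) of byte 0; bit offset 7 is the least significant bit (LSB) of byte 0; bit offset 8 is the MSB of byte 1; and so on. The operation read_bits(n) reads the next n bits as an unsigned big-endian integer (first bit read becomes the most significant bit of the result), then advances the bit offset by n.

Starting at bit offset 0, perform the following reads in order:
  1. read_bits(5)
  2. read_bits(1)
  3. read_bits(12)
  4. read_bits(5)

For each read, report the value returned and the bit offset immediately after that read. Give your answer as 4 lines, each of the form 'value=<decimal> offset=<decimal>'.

Read 1: bits[0:5] width=5 -> value=22 (bin 10110); offset now 5 = byte 0 bit 5; 35 bits remain
Read 2: bits[5:6] width=1 -> value=1 (bin 1); offset now 6 = byte 0 bit 6; 34 bits remain
Read 3: bits[6:18] width=12 -> value=757 (bin 001011110101); offset now 18 = byte 2 bit 2; 22 bits remain
Read 4: bits[18:23] width=5 -> value=26 (bin 11010); offset now 23 = byte 2 bit 7; 17 bits remain

Answer: value=22 offset=5
value=1 offset=6
value=757 offset=18
value=26 offset=23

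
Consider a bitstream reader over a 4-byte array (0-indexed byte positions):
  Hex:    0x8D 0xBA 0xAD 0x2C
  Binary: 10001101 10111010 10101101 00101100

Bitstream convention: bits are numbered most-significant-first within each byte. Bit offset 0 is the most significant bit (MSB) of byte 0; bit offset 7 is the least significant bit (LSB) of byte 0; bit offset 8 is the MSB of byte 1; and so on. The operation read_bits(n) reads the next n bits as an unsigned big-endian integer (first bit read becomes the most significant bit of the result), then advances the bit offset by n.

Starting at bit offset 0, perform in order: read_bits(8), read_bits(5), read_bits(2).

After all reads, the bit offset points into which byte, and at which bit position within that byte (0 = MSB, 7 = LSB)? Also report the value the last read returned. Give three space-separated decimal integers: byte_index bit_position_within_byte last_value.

Answer: 1 7 1

Derivation:
Read 1: bits[0:8] width=8 -> value=141 (bin 10001101); offset now 8 = byte 1 bit 0; 24 bits remain
Read 2: bits[8:13] width=5 -> value=23 (bin 10111); offset now 13 = byte 1 bit 5; 19 bits remain
Read 3: bits[13:15] width=2 -> value=1 (bin 01); offset now 15 = byte 1 bit 7; 17 bits remain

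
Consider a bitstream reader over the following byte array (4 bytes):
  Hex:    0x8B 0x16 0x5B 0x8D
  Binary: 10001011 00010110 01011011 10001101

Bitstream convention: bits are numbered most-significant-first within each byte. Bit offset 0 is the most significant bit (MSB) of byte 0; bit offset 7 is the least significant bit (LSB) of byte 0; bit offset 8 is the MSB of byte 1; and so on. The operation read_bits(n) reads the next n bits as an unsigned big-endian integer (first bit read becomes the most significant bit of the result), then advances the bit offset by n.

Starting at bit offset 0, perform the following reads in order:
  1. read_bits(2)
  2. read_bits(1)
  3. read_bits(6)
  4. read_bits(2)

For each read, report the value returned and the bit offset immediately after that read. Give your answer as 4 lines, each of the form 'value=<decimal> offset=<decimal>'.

Read 1: bits[0:2] width=2 -> value=2 (bin 10); offset now 2 = byte 0 bit 2; 30 bits remain
Read 2: bits[2:3] width=1 -> value=0 (bin 0); offset now 3 = byte 0 bit 3; 29 bits remain
Read 3: bits[3:9] width=6 -> value=22 (bin 010110); offset now 9 = byte 1 bit 1; 23 bits remain
Read 4: bits[9:11] width=2 -> value=0 (bin 00); offset now 11 = byte 1 bit 3; 21 bits remain

Answer: value=2 offset=2
value=0 offset=3
value=22 offset=9
value=0 offset=11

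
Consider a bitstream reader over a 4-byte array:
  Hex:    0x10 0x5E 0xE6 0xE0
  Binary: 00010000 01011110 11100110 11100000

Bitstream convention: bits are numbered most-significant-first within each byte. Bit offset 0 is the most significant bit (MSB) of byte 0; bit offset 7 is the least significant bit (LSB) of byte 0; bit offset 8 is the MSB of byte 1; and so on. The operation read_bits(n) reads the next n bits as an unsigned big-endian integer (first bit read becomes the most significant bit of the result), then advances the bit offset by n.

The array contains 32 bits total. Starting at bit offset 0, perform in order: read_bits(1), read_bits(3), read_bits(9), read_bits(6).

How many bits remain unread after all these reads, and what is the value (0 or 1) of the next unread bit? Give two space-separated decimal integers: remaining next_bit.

Read 1: bits[0:1] width=1 -> value=0 (bin 0); offset now 1 = byte 0 bit 1; 31 bits remain
Read 2: bits[1:4] width=3 -> value=1 (bin 001); offset now 4 = byte 0 bit 4; 28 bits remain
Read 3: bits[4:13] width=9 -> value=11 (bin 000001011); offset now 13 = byte 1 bit 5; 19 bits remain
Read 4: bits[13:19] width=6 -> value=55 (bin 110111); offset now 19 = byte 2 bit 3; 13 bits remain

Answer: 13 0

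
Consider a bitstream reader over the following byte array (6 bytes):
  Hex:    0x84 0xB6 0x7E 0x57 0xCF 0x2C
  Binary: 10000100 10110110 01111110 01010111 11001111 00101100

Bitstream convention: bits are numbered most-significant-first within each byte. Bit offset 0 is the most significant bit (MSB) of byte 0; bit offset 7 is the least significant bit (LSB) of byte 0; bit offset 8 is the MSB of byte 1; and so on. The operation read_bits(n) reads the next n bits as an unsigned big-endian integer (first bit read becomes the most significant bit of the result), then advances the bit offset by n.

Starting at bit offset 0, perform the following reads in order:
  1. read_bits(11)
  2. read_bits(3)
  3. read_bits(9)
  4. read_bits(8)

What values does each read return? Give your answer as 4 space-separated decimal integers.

Answer: 1061 5 319 43

Derivation:
Read 1: bits[0:11] width=11 -> value=1061 (bin 10000100101); offset now 11 = byte 1 bit 3; 37 bits remain
Read 2: bits[11:14] width=3 -> value=5 (bin 101); offset now 14 = byte 1 bit 6; 34 bits remain
Read 3: bits[14:23] width=9 -> value=319 (bin 100111111); offset now 23 = byte 2 bit 7; 25 bits remain
Read 4: bits[23:31] width=8 -> value=43 (bin 00101011); offset now 31 = byte 3 bit 7; 17 bits remain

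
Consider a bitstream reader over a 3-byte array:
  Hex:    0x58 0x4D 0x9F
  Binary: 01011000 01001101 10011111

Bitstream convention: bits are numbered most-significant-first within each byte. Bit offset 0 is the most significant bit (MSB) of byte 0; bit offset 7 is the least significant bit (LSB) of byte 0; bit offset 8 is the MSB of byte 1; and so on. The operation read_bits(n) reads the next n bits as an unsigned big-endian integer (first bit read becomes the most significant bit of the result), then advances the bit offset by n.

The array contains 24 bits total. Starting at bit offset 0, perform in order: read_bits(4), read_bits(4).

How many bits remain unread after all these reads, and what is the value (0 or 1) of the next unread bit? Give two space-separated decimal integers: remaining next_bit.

Read 1: bits[0:4] width=4 -> value=5 (bin 0101); offset now 4 = byte 0 bit 4; 20 bits remain
Read 2: bits[4:8] width=4 -> value=8 (bin 1000); offset now 8 = byte 1 bit 0; 16 bits remain

Answer: 16 0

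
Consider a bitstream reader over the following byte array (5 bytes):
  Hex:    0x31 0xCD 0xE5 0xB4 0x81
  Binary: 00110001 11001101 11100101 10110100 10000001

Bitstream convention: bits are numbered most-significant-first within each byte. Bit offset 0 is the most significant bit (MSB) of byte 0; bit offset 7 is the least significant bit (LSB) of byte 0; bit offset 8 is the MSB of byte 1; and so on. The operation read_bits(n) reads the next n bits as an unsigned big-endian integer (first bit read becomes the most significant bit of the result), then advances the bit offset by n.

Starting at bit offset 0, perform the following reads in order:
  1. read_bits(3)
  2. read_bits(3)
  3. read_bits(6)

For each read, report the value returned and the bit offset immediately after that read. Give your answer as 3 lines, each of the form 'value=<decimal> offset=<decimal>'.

Answer: value=1 offset=3
value=4 offset=6
value=28 offset=12

Derivation:
Read 1: bits[0:3] width=3 -> value=1 (bin 001); offset now 3 = byte 0 bit 3; 37 bits remain
Read 2: bits[3:6] width=3 -> value=4 (bin 100); offset now 6 = byte 0 bit 6; 34 bits remain
Read 3: bits[6:12] width=6 -> value=28 (bin 011100); offset now 12 = byte 1 bit 4; 28 bits remain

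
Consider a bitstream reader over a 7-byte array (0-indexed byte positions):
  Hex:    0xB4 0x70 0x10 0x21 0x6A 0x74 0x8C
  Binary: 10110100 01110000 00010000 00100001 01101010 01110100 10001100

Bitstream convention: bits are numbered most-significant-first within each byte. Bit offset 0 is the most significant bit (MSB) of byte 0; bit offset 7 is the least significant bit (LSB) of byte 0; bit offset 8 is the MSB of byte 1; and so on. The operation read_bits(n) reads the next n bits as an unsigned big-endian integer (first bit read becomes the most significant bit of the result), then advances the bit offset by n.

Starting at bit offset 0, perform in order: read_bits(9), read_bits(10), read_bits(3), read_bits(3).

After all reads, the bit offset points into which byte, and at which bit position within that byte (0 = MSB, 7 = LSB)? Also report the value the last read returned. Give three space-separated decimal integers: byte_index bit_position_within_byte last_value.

Read 1: bits[0:9] width=9 -> value=360 (bin 101101000); offset now 9 = byte 1 bit 1; 47 bits remain
Read 2: bits[9:19] width=10 -> value=896 (bin 1110000000); offset now 19 = byte 2 bit 3; 37 bits remain
Read 3: bits[19:22] width=3 -> value=4 (bin 100); offset now 22 = byte 2 bit 6; 34 bits remain
Read 4: bits[22:25] width=3 -> value=0 (bin 000); offset now 25 = byte 3 bit 1; 31 bits remain

Answer: 3 1 0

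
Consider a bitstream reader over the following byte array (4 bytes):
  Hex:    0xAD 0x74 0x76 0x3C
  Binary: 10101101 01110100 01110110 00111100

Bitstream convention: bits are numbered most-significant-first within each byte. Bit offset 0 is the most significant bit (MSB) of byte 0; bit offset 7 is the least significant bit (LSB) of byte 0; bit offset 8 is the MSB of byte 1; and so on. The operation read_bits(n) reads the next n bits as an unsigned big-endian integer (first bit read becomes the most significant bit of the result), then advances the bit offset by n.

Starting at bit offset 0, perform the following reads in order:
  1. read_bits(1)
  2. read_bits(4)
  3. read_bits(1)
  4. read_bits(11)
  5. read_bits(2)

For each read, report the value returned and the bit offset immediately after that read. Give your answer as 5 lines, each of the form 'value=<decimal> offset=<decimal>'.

Read 1: bits[0:1] width=1 -> value=1 (bin 1); offset now 1 = byte 0 bit 1; 31 bits remain
Read 2: bits[1:5] width=4 -> value=5 (bin 0101); offset now 5 = byte 0 bit 5; 27 bits remain
Read 3: bits[5:6] width=1 -> value=1 (bin 1); offset now 6 = byte 0 bit 6; 26 bits remain
Read 4: bits[6:17] width=11 -> value=744 (bin 01011101000); offset now 17 = byte 2 bit 1; 15 bits remain
Read 5: bits[17:19] width=2 -> value=3 (bin 11); offset now 19 = byte 2 bit 3; 13 bits remain

Answer: value=1 offset=1
value=5 offset=5
value=1 offset=6
value=744 offset=17
value=3 offset=19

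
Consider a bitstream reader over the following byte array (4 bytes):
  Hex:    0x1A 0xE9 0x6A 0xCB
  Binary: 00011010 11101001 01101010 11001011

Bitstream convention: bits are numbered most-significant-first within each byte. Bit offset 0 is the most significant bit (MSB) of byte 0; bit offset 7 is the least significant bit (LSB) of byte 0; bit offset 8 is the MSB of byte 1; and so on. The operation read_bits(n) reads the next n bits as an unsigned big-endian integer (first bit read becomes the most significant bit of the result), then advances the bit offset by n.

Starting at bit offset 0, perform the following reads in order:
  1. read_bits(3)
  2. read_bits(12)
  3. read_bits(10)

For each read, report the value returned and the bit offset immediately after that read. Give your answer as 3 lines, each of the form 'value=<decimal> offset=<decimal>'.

Answer: value=0 offset=3
value=3444 offset=15
value=725 offset=25

Derivation:
Read 1: bits[0:3] width=3 -> value=0 (bin 000); offset now 3 = byte 0 bit 3; 29 bits remain
Read 2: bits[3:15] width=12 -> value=3444 (bin 110101110100); offset now 15 = byte 1 bit 7; 17 bits remain
Read 3: bits[15:25] width=10 -> value=725 (bin 1011010101); offset now 25 = byte 3 bit 1; 7 bits remain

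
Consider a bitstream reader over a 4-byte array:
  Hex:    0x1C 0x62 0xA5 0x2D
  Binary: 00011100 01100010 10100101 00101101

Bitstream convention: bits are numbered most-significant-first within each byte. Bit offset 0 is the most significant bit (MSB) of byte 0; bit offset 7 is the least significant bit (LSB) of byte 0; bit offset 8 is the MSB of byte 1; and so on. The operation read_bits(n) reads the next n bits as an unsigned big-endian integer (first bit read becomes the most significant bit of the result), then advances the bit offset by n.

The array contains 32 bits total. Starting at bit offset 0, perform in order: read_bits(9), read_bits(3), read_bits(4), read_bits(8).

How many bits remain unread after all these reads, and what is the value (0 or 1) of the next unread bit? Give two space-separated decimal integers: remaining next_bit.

Answer: 8 0

Derivation:
Read 1: bits[0:9] width=9 -> value=56 (bin 000111000); offset now 9 = byte 1 bit 1; 23 bits remain
Read 2: bits[9:12] width=3 -> value=6 (bin 110); offset now 12 = byte 1 bit 4; 20 bits remain
Read 3: bits[12:16] width=4 -> value=2 (bin 0010); offset now 16 = byte 2 bit 0; 16 bits remain
Read 4: bits[16:24] width=8 -> value=165 (bin 10100101); offset now 24 = byte 3 bit 0; 8 bits remain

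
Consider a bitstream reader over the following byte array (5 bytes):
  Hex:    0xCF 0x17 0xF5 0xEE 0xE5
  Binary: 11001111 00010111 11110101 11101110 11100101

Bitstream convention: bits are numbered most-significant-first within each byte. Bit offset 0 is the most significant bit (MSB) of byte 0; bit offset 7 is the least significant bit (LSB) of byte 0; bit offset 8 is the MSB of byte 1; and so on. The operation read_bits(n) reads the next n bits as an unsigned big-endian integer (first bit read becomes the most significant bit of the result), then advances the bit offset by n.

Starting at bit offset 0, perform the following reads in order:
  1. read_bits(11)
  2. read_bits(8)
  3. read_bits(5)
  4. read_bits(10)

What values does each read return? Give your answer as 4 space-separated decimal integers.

Read 1: bits[0:11] width=11 -> value=1656 (bin 11001111000); offset now 11 = byte 1 bit 3; 29 bits remain
Read 2: bits[11:19] width=8 -> value=191 (bin 10111111); offset now 19 = byte 2 bit 3; 21 bits remain
Read 3: bits[19:24] width=5 -> value=21 (bin 10101); offset now 24 = byte 3 bit 0; 16 bits remain
Read 4: bits[24:34] width=10 -> value=955 (bin 1110111011); offset now 34 = byte 4 bit 2; 6 bits remain

Answer: 1656 191 21 955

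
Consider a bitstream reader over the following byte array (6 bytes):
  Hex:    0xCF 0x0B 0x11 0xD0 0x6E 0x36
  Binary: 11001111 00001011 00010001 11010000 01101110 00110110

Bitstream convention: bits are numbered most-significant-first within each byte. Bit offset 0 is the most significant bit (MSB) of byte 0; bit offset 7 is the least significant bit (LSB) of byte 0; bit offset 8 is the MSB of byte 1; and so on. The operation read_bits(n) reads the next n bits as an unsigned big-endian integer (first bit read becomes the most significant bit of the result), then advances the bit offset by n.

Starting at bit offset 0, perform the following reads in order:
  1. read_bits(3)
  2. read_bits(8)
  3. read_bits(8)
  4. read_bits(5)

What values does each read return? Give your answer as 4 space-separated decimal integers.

Answer: 6 120 88 17

Derivation:
Read 1: bits[0:3] width=3 -> value=6 (bin 110); offset now 3 = byte 0 bit 3; 45 bits remain
Read 2: bits[3:11] width=8 -> value=120 (bin 01111000); offset now 11 = byte 1 bit 3; 37 bits remain
Read 3: bits[11:19] width=8 -> value=88 (bin 01011000); offset now 19 = byte 2 bit 3; 29 bits remain
Read 4: bits[19:24] width=5 -> value=17 (bin 10001); offset now 24 = byte 3 bit 0; 24 bits remain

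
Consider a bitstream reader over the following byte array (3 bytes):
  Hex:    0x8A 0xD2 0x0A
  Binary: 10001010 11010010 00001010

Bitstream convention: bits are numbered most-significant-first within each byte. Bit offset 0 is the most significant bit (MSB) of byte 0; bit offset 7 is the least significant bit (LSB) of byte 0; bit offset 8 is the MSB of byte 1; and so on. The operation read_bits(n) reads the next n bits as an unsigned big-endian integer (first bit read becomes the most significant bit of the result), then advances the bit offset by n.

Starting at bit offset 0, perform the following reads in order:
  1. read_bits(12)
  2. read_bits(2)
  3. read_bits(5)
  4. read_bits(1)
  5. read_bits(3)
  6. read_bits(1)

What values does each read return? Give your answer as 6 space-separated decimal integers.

Answer: 2221 0 16 0 5 0

Derivation:
Read 1: bits[0:12] width=12 -> value=2221 (bin 100010101101); offset now 12 = byte 1 bit 4; 12 bits remain
Read 2: bits[12:14] width=2 -> value=0 (bin 00); offset now 14 = byte 1 bit 6; 10 bits remain
Read 3: bits[14:19] width=5 -> value=16 (bin 10000); offset now 19 = byte 2 bit 3; 5 bits remain
Read 4: bits[19:20] width=1 -> value=0 (bin 0); offset now 20 = byte 2 bit 4; 4 bits remain
Read 5: bits[20:23] width=3 -> value=5 (bin 101); offset now 23 = byte 2 bit 7; 1 bits remain
Read 6: bits[23:24] width=1 -> value=0 (bin 0); offset now 24 = byte 3 bit 0; 0 bits remain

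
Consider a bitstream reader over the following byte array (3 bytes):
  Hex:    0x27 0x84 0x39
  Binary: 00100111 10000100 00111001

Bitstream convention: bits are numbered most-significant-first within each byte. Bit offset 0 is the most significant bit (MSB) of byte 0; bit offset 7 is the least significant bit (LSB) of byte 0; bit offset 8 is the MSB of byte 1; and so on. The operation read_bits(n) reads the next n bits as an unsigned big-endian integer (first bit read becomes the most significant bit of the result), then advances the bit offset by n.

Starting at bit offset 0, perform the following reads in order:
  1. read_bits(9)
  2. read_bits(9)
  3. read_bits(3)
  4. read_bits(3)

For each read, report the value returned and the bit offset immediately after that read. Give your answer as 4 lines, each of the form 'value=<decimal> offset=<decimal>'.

Answer: value=79 offset=9
value=16 offset=18
value=7 offset=21
value=1 offset=24

Derivation:
Read 1: bits[0:9] width=9 -> value=79 (bin 001001111); offset now 9 = byte 1 bit 1; 15 bits remain
Read 2: bits[9:18] width=9 -> value=16 (bin 000010000); offset now 18 = byte 2 bit 2; 6 bits remain
Read 3: bits[18:21] width=3 -> value=7 (bin 111); offset now 21 = byte 2 bit 5; 3 bits remain
Read 4: bits[21:24] width=3 -> value=1 (bin 001); offset now 24 = byte 3 bit 0; 0 bits remain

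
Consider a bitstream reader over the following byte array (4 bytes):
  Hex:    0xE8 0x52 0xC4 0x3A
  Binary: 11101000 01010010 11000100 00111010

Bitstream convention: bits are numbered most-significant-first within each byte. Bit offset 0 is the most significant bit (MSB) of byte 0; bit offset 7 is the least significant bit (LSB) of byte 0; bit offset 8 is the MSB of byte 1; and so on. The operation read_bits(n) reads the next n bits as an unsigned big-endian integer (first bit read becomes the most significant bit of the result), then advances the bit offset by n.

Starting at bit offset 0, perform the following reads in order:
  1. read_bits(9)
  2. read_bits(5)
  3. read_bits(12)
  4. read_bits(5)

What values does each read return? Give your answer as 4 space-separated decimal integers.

Answer: 464 20 2832 29

Derivation:
Read 1: bits[0:9] width=9 -> value=464 (bin 111010000); offset now 9 = byte 1 bit 1; 23 bits remain
Read 2: bits[9:14] width=5 -> value=20 (bin 10100); offset now 14 = byte 1 bit 6; 18 bits remain
Read 3: bits[14:26] width=12 -> value=2832 (bin 101100010000); offset now 26 = byte 3 bit 2; 6 bits remain
Read 4: bits[26:31] width=5 -> value=29 (bin 11101); offset now 31 = byte 3 bit 7; 1 bits remain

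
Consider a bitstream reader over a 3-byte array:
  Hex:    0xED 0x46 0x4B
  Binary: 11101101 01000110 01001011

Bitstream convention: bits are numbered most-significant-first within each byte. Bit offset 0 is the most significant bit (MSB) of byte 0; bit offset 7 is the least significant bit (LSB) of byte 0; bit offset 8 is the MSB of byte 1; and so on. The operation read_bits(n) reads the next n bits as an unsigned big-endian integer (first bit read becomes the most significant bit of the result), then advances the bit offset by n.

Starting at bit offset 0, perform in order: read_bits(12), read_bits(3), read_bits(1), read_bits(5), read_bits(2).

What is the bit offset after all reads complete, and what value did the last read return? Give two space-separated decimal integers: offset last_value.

Answer: 23 1

Derivation:
Read 1: bits[0:12] width=12 -> value=3796 (bin 111011010100); offset now 12 = byte 1 bit 4; 12 bits remain
Read 2: bits[12:15] width=3 -> value=3 (bin 011); offset now 15 = byte 1 bit 7; 9 bits remain
Read 3: bits[15:16] width=1 -> value=0 (bin 0); offset now 16 = byte 2 bit 0; 8 bits remain
Read 4: bits[16:21] width=5 -> value=9 (bin 01001); offset now 21 = byte 2 bit 5; 3 bits remain
Read 5: bits[21:23] width=2 -> value=1 (bin 01); offset now 23 = byte 2 bit 7; 1 bits remain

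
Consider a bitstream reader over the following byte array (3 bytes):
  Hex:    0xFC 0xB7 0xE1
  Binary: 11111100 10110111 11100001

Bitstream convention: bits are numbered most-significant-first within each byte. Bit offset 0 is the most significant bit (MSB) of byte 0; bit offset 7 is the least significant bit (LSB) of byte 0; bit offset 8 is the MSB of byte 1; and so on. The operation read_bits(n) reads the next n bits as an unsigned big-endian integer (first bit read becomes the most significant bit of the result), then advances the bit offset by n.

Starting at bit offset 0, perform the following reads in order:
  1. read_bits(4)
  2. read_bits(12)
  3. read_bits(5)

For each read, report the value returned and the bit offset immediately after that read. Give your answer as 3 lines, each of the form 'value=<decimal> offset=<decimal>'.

Answer: value=15 offset=4
value=3255 offset=16
value=28 offset=21

Derivation:
Read 1: bits[0:4] width=4 -> value=15 (bin 1111); offset now 4 = byte 0 bit 4; 20 bits remain
Read 2: bits[4:16] width=12 -> value=3255 (bin 110010110111); offset now 16 = byte 2 bit 0; 8 bits remain
Read 3: bits[16:21] width=5 -> value=28 (bin 11100); offset now 21 = byte 2 bit 5; 3 bits remain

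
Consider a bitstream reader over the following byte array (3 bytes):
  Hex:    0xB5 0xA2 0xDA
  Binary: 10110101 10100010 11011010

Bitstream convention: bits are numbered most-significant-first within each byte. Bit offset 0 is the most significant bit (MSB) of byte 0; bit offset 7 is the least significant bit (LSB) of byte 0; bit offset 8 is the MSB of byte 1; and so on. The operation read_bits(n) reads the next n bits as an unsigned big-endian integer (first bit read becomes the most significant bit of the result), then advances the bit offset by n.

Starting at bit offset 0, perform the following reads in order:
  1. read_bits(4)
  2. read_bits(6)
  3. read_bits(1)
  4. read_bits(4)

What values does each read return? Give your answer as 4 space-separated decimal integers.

Read 1: bits[0:4] width=4 -> value=11 (bin 1011); offset now 4 = byte 0 bit 4; 20 bits remain
Read 2: bits[4:10] width=6 -> value=22 (bin 010110); offset now 10 = byte 1 bit 2; 14 bits remain
Read 3: bits[10:11] width=1 -> value=1 (bin 1); offset now 11 = byte 1 bit 3; 13 bits remain
Read 4: bits[11:15] width=4 -> value=1 (bin 0001); offset now 15 = byte 1 bit 7; 9 bits remain

Answer: 11 22 1 1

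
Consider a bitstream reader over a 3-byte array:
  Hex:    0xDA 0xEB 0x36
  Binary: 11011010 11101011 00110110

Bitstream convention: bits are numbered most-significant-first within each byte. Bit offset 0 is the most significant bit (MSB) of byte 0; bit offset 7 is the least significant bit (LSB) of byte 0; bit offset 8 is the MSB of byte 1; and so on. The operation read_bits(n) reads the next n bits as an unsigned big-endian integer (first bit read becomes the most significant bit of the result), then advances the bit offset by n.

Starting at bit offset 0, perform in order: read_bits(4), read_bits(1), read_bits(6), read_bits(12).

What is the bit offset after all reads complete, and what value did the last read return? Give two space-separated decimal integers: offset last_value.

Answer: 23 1435

Derivation:
Read 1: bits[0:4] width=4 -> value=13 (bin 1101); offset now 4 = byte 0 bit 4; 20 bits remain
Read 2: bits[4:5] width=1 -> value=1 (bin 1); offset now 5 = byte 0 bit 5; 19 bits remain
Read 3: bits[5:11] width=6 -> value=23 (bin 010111); offset now 11 = byte 1 bit 3; 13 bits remain
Read 4: bits[11:23] width=12 -> value=1435 (bin 010110011011); offset now 23 = byte 2 bit 7; 1 bits remain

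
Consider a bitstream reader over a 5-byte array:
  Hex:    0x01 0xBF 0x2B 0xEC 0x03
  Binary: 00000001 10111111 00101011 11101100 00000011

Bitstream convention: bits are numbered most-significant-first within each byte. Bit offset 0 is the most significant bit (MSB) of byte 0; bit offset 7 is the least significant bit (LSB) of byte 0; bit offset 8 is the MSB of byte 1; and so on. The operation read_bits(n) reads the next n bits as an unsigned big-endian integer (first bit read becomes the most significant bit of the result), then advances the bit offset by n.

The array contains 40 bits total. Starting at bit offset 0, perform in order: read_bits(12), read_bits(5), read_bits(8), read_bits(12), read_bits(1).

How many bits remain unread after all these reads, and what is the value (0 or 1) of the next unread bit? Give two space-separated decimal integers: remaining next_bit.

Answer: 2 1

Derivation:
Read 1: bits[0:12] width=12 -> value=27 (bin 000000011011); offset now 12 = byte 1 bit 4; 28 bits remain
Read 2: bits[12:17] width=5 -> value=30 (bin 11110); offset now 17 = byte 2 bit 1; 23 bits remain
Read 3: bits[17:25] width=8 -> value=87 (bin 01010111); offset now 25 = byte 3 bit 1; 15 bits remain
Read 4: bits[25:37] width=12 -> value=3456 (bin 110110000000); offset now 37 = byte 4 bit 5; 3 bits remain
Read 5: bits[37:38] width=1 -> value=0 (bin 0); offset now 38 = byte 4 bit 6; 2 bits remain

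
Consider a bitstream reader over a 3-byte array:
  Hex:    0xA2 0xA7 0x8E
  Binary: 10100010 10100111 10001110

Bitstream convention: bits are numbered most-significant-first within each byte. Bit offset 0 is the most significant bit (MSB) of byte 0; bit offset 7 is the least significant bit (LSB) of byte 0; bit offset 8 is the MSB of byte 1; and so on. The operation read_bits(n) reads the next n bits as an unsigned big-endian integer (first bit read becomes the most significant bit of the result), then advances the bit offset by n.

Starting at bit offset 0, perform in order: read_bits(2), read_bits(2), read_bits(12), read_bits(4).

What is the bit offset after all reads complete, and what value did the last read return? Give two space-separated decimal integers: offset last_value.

Answer: 20 8

Derivation:
Read 1: bits[0:2] width=2 -> value=2 (bin 10); offset now 2 = byte 0 bit 2; 22 bits remain
Read 2: bits[2:4] width=2 -> value=2 (bin 10); offset now 4 = byte 0 bit 4; 20 bits remain
Read 3: bits[4:16] width=12 -> value=679 (bin 001010100111); offset now 16 = byte 2 bit 0; 8 bits remain
Read 4: bits[16:20] width=4 -> value=8 (bin 1000); offset now 20 = byte 2 bit 4; 4 bits remain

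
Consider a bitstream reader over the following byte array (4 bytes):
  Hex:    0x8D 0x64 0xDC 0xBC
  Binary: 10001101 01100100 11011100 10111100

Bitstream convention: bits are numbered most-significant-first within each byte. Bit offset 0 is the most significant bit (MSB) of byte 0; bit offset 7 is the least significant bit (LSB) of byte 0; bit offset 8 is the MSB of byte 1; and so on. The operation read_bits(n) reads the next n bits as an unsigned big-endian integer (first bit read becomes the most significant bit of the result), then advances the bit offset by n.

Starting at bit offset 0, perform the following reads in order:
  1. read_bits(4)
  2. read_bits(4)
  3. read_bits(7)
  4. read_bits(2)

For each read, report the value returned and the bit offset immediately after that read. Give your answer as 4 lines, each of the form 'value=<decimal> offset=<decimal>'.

Answer: value=8 offset=4
value=13 offset=8
value=50 offset=15
value=1 offset=17

Derivation:
Read 1: bits[0:4] width=4 -> value=8 (bin 1000); offset now 4 = byte 0 bit 4; 28 bits remain
Read 2: bits[4:8] width=4 -> value=13 (bin 1101); offset now 8 = byte 1 bit 0; 24 bits remain
Read 3: bits[8:15] width=7 -> value=50 (bin 0110010); offset now 15 = byte 1 bit 7; 17 bits remain
Read 4: bits[15:17] width=2 -> value=1 (bin 01); offset now 17 = byte 2 bit 1; 15 bits remain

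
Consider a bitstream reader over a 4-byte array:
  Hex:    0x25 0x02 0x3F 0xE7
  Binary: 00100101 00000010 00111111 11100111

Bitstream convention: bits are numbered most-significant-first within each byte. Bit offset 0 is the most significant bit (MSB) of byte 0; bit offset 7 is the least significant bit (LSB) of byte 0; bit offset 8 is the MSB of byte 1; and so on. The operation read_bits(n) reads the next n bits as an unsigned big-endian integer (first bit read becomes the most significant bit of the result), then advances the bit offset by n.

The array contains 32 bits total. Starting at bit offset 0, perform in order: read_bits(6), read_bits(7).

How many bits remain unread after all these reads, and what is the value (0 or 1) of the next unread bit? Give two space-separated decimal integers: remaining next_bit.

Read 1: bits[0:6] width=6 -> value=9 (bin 001001); offset now 6 = byte 0 bit 6; 26 bits remain
Read 2: bits[6:13] width=7 -> value=32 (bin 0100000); offset now 13 = byte 1 bit 5; 19 bits remain

Answer: 19 0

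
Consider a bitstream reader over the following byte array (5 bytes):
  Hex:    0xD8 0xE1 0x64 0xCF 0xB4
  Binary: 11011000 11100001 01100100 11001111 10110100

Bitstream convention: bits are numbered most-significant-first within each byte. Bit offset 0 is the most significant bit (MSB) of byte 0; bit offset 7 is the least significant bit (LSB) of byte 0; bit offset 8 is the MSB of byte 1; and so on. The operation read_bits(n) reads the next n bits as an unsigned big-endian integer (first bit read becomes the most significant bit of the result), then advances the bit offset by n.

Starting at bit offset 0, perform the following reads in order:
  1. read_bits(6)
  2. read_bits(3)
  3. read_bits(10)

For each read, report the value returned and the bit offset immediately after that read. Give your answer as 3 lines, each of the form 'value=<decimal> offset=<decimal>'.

Answer: value=54 offset=6
value=1 offset=9
value=779 offset=19

Derivation:
Read 1: bits[0:6] width=6 -> value=54 (bin 110110); offset now 6 = byte 0 bit 6; 34 bits remain
Read 2: bits[6:9] width=3 -> value=1 (bin 001); offset now 9 = byte 1 bit 1; 31 bits remain
Read 3: bits[9:19] width=10 -> value=779 (bin 1100001011); offset now 19 = byte 2 bit 3; 21 bits remain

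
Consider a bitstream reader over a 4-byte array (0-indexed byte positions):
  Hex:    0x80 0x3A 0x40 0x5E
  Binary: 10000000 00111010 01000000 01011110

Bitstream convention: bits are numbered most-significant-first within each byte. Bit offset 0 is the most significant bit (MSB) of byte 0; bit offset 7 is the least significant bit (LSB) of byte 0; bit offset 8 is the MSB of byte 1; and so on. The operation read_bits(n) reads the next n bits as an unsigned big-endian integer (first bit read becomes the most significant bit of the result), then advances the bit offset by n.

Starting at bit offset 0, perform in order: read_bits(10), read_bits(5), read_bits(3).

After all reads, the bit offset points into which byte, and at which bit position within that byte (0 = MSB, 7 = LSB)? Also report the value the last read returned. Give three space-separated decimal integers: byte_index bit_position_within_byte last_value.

Answer: 2 2 1

Derivation:
Read 1: bits[0:10] width=10 -> value=512 (bin 1000000000); offset now 10 = byte 1 bit 2; 22 bits remain
Read 2: bits[10:15] width=5 -> value=29 (bin 11101); offset now 15 = byte 1 bit 7; 17 bits remain
Read 3: bits[15:18] width=3 -> value=1 (bin 001); offset now 18 = byte 2 bit 2; 14 bits remain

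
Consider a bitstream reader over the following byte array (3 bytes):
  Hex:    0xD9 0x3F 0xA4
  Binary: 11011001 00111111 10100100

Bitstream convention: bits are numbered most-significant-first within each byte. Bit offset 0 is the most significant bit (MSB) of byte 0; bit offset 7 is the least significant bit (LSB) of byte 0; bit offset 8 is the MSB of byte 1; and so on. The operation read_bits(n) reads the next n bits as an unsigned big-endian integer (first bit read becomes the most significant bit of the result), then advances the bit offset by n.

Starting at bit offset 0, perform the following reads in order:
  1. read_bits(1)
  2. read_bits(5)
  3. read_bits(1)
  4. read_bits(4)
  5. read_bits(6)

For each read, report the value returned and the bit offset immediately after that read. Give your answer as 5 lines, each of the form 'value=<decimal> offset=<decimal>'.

Answer: value=1 offset=1
value=22 offset=6
value=0 offset=7
value=9 offset=11
value=63 offset=17

Derivation:
Read 1: bits[0:1] width=1 -> value=1 (bin 1); offset now 1 = byte 0 bit 1; 23 bits remain
Read 2: bits[1:6] width=5 -> value=22 (bin 10110); offset now 6 = byte 0 bit 6; 18 bits remain
Read 3: bits[6:7] width=1 -> value=0 (bin 0); offset now 7 = byte 0 bit 7; 17 bits remain
Read 4: bits[7:11] width=4 -> value=9 (bin 1001); offset now 11 = byte 1 bit 3; 13 bits remain
Read 5: bits[11:17] width=6 -> value=63 (bin 111111); offset now 17 = byte 2 bit 1; 7 bits remain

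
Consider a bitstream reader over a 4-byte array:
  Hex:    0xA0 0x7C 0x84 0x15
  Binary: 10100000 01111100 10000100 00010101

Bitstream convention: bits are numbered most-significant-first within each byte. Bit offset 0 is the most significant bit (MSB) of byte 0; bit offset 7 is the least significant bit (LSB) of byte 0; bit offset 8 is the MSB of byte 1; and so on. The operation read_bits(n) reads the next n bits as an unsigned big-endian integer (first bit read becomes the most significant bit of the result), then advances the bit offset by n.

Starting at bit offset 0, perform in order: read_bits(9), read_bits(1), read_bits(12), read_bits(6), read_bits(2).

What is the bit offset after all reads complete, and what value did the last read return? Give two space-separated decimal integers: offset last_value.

Answer: 30 1

Derivation:
Read 1: bits[0:9] width=9 -> value=320 (bin 101000000); offset now 9 = byte 1 bit 1; 23 bits remain
Read 2: bits[9:10] width=1 -> value=1 (bin 1); offset now 10 = byte 1 bit 2; 22 bits remain
Read 3: bits[10:22] width=12 -> value=3873 (bin 111100100001); offset now 22 = byte 2 bit 6; 10 bits remain
Read 4: bits[22:28] width=6 -> value=1 (bin 000001); offset now 28 = byte 3 bit 4; 4 bits remain
Read 5: bits[28:30] width=2 -> value=1 (bin 01); offset now 30 = byte 3 bit 6; 2 bits remain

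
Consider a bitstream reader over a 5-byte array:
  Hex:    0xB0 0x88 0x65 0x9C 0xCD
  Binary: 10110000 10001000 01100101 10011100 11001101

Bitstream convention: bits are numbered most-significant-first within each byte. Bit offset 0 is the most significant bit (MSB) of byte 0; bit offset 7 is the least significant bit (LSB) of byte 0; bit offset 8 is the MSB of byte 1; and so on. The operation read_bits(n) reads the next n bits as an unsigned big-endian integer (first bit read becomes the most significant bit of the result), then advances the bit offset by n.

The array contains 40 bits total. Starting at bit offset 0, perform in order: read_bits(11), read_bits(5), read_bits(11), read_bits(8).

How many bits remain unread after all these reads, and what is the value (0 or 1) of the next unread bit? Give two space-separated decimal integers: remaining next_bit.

Read 1: bits[0:11] width=11 -> value=1412 (bin 10110000100); offset now 11 = byte 1 bit 3; 29 bits remain
Read 2: bits[11:16] width=5 -> value=8 (bin 01000); offset now 16 = byte 2 bit 0; 24 bits remain
Read 3: bits[16:27] width=11 -> value=812 (bin 01100101100); offset now 27 = byte 3 bit 3; 13 bits remain
Read 4: bits[27:35] width=8 -> value=230 (bin 11100110); offset now 35 = byte 4 bit 3; 5 bits remain

Answer: 5 0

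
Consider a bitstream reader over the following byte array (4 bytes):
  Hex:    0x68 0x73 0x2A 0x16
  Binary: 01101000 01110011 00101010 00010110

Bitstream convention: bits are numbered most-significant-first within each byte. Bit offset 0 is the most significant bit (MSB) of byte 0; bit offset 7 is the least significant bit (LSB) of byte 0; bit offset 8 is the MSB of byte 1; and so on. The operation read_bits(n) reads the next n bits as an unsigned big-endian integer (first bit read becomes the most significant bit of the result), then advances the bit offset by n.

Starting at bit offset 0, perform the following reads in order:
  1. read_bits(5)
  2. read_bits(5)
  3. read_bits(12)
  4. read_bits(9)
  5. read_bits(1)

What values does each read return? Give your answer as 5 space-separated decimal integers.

Read 1: bits[0:5] width=5 -> value=13 (bin 01101); offset now 5 = byte 0 bit 5; 27 bits remain
Read 2: bits[5:10] width=5 -> value=1 (bin 00001); offset now 10 = byte 1 bit 2; 22 bits remain
Read 3: bits[10:22] width=12 -> value=3274 (bin 110011001010); offset now 22 = byte 2 bit 6; 10 bits remain
Read 4: bits[22:31] width=9 -> value=267 (bin 100001011); offset now 31 = byte 3 bit 7; 1 bits remain
Read 5: bits[31:32] width=1 -> value=0 (bin 0); offset now 32 = byte 4 bit 0; 0 bits remain

Answer: 13 1 3274 267 0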